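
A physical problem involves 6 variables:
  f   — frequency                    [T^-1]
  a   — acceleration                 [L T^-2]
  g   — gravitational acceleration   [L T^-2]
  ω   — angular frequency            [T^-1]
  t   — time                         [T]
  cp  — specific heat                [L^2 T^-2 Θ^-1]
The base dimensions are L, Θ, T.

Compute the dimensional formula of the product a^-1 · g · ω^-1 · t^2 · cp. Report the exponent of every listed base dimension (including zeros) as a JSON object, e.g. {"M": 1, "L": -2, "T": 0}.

Exponent matrix [L,Θ,T] × [f,a,g,ω,t,cp]:
  L: [ 0  1  1  0  0  2]
  Θ: [ 0  0  0  0  0 -1]
  T: [-1 -2 -2 -1  1 -2]
  [L]: (-1)·1+(1)·1+(-1)·0+(2)·0+(1)·2 = 2
  [Θ]: (-1)·0+(1)·0+(-1)·0+(2)·0+(1)·-1 = -1
  [T]: (-1)·-2+(1)·-2+(-1)·-1+(2)·1+(1)·-2 = 1
⇒ L^2 Θ^-1 T

{"L": 2, "Θ": -1, "T": 1}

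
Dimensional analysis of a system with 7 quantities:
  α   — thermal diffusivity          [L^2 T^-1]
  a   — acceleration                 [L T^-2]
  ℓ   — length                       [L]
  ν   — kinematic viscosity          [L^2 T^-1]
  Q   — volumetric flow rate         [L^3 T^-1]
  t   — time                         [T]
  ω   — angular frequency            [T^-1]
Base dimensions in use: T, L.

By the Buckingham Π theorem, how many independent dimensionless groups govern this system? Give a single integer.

5

Dimensional matrix (T×L by α×a×ℓ×ν×Q×t×ω):
  T: [-1 -2  0 -1 -1  1 -1]
  L: [ 2  1  1  2  3  0  0]
Echelon form has 2 nonzero rows (pivots: α,a)
7 vars − rank 2 = 5 Π groups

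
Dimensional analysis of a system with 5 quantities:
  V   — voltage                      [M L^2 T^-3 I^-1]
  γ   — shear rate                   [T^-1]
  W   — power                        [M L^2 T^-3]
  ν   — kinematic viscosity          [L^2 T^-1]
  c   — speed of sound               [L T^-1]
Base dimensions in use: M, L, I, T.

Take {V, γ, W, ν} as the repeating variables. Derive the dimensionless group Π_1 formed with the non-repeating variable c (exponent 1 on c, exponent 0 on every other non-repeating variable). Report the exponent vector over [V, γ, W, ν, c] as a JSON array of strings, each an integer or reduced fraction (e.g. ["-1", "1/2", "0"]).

Dimensional matrix (M×L×I×T by V×γ×W×ν×c):
  M: [ 1  0  1  0  0]
  L: [ 2  0  2  2  1]
  I: [-1  0  0  0  0]
  T: [-3 -1 -3 -1 -1]
Row reduction gives pivot columns V,γ,W,ν; rank = 4
Repeat: V,γ,W,ν; free: c
RREF:
  r0: [   1    0    0    0    0]
  r1: [   0    1    0    0  1/2]
  r2: [   0    0    1    0    0]
  r3: [   0    0    0    1  1/2]
Fix exponent of c at 1; solve each RREF row for its pivot's exponent:
  r0: exp(V) + (0)·1 = 0 ⇒ exp(V) = 0
  r1: exp(γ) + (1/2)·1 = 0 ⇒ exp(γ) = -1/2
  r2: exp(W) + (0)·1 = 0 ⇒ exp(W) = 0
  r3: exp(ν) + (1/2)·1 = 0 ⇒ exp(ν) = -1/2
Π_1 = γ^(-1/2) · ν^(-1/2) · c

["0", "-1/2", "0", "-1/2", "1"]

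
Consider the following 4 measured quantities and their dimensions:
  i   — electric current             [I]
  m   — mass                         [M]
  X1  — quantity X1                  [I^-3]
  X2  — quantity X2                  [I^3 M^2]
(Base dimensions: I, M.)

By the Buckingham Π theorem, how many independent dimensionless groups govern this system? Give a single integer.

Exponent matrix [I,M] × [i,m,X1,X2]:
  I: [ 1  0 -3  3]
  M: [ 0  1  0  2]
RREF → pivots at {i,m} ⇒ r = 2
4 vars − rank 2 = 2 Π groups

2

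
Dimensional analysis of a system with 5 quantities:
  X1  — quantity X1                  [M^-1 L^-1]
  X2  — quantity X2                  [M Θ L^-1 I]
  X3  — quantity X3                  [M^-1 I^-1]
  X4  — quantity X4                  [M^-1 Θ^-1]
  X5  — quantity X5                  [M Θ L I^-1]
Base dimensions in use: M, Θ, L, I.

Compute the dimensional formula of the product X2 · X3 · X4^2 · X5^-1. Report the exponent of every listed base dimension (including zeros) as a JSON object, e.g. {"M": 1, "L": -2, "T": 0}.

Dimensional matrix (M×Θ×L×I by X1×X2×X3×X4×X5):
  M: [-1  1 -1 -1  1]
  Θ: [ 0  1  0 -1  1]
  L: [-1 -1  0  0  1]
  I: [ 0  1 -1  0 -1]
  [M]: (1)·1+(1)·-1+(2)·-1+(-1)·1 = -3
  [Θ]: (1)·1+(1)·0+(2)·-1+(-1)·1 = -2
  [L]: (1)·-1+(1)·0+(2)·0+(-1)·1 = -2
  [I]: (1)·1+(1)·-1+(2)·0+(-1)·-1 = 1
⇒ M^-3 Θ^-2 L^-2 I

{"M": -3, "Θ": -2, "L": -2, "I": 1}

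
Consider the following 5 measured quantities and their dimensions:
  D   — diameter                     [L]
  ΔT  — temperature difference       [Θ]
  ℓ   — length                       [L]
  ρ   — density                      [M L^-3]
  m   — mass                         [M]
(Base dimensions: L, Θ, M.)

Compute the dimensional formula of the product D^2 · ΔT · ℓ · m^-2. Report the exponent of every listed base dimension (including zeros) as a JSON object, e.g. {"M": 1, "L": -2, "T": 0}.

{"L": 3, "Θ": 1, "M": -2}

Dimensional matrix (L×Θ×M by D×ΔT×ℓ×ρ×m):
  L: [ 1  0  1 -3  0]
  Θ: [ 0  1  0  0  0]
  M: [ 0  0  0  1  1]
  [L]: (2)·1+(1)·0+(1)·1+(-2)·0 = 3
  [Θ]: (2)·0+(1)·1+(1)·0+(-2)·0 = 1
  [M]: (2)·0+(1)·0+(1)·0+(-2)·1 = -2
⇒ L^3 Θ M^-2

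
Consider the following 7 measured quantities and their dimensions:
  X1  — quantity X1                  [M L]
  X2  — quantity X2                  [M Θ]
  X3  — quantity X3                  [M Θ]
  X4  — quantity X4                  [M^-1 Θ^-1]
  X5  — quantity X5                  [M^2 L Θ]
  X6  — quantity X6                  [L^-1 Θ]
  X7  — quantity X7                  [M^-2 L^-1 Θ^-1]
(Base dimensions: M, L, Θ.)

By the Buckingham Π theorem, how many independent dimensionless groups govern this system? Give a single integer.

Write exponents as rows M,L,Θ / cols X1,X2,X3,X4,X5,X6,X7:
  M: [ 1  1  1 -1  2  0 -2]
  L: [ 1  0  0  0  1 -1 -1]
  Θ: [ 0  1  1 -1  1  1 -1]
Row reduction gives pivot columns X1,X2; rank = 2
7 vars − rank 2 = 5 Π groups

5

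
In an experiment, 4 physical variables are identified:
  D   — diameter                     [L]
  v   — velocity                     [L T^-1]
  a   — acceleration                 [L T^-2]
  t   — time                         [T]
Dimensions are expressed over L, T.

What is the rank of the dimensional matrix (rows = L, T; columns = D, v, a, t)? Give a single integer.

2

Dimensional matrix (L×T by D×v×a×t):
  L: [ 1  1  1  0]
  T: [ 0 -1 -2  1]
Echelon form has 2 nonzero rows (pivots: D,v)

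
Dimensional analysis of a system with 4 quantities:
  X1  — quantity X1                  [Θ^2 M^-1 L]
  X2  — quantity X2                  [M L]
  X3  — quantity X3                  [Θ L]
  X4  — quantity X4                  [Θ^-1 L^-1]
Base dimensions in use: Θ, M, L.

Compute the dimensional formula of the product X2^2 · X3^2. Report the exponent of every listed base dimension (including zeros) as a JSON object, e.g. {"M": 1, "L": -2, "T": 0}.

{"Θ": 2, "M": 2, "L": 4}

Write exponents as rows Θ,M,L / cols X1,X2,X3,X4:
  Θ: [ 2  0  1 -1]
  M: [-1  1  0  0]
  L: [ 1  1  1 -1]
  [Θ]: (2)·0+(2)·1 = 2
  [M]: (2)·1+(2)·0 = 2
  [L]: (2)·1+(2)·1 = 4
⇒ Θ^2 M^2 L^4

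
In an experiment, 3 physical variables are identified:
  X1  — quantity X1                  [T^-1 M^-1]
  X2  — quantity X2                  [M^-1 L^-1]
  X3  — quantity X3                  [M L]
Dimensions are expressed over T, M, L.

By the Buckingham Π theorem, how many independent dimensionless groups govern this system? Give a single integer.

1

Exponent matrix [T,M,L] × [X1,X2,X3]:
  T: [-1  0  0]
  M: [-1 -1  1]
  L: [ 0 -1  1]
Echelon form has 2 nonzero rows (pivots: X1,X2)
3 vars − rank 2 = 1 Π group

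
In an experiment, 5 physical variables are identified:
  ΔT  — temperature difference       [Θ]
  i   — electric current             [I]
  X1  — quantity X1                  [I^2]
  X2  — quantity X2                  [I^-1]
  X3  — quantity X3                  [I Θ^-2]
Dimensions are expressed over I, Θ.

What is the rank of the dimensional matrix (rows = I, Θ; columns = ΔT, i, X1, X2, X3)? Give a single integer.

Write exponents as rows I,Θ / cols ΔT,i,X1,X2,X3:
  I: [ 0  1  2 -1  1]
  Θ: [ 1  0  0  0 -2]
RREF → pivots at {ΔT,i} ⇒ r = 2

2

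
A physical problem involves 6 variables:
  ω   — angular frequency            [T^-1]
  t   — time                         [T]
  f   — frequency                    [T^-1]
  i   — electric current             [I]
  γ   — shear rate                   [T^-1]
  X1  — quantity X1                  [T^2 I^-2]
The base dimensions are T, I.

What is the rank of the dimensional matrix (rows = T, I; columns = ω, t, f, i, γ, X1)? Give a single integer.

2

Dimensional matrix (T×I by ω×t×f×i×γ×X1):
  T: [-1  1 -1  0 -1  2]
  I: [ 0  0  0  1  0 -2]
RREF → pivots at {ω,i} ⇒ r = 2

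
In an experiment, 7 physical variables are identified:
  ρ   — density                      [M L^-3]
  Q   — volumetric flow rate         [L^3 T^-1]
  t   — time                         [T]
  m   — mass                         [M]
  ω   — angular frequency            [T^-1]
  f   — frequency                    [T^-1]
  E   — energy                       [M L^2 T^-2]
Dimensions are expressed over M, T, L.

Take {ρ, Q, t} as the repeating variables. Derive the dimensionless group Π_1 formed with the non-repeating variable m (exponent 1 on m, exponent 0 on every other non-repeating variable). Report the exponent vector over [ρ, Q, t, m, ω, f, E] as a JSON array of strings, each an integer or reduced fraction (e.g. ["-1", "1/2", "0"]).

["-1", "-1", "-1", "1", "0", "0", "0"]

Write exponents as rows M,T,L / cols ρ,Q,t,m,ω,f,E:
  M: [ 1  0  0  1  0  0  1]
  T: [ 0 -1  1  0 -1 -1 -2]
  L: [-3  3  0  0  0  0  2]
Row reduction gives pivot columns ρ,Q,t; rank = 3
Repeat: ρ,Q,t; free: m,ω,f,E
RREF:
  r0: [   1    0    0    1    0    0    1]
  r1: [   0    1    0    1    0    0  5/3]
  r2: [   0    0    1    1   -1   -1 -1/3]
Fix exponent of m at 1, ω at 0, f at 0, E at 0; solve each RREF row for its pivot's exponent:
  r0: exp(ρ) + (1)·1 = 0 ⇒ exp(ρ) = -1
  r1: exp(Q) + (1)·1 = 0 ⇒ exp(Q) = -1
  r2: exp(t) + (1)·1 = 0 ⇒ exp(t) = -1
Π_1 = ρ^-1 · Q^-1 · t^-1 · m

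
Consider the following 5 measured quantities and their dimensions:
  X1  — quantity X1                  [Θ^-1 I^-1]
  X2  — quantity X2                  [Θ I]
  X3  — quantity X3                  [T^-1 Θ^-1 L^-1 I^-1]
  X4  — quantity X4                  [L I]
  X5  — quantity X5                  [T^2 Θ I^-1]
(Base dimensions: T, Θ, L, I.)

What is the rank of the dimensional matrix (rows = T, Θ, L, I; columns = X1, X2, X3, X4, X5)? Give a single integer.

Write exponents as rows T,Θ,L,I / cols X1,X2,X3,X4,X5:
  T: [ 0  0 -1  0  2]
  Θ: [-1  1 -1  0  1]
  L: [ 0  0 -1  1  0]
  I: [-1  1 -1  1 -1]
Row reduction gives pivot columns X1,X3,X4; rank = 3

3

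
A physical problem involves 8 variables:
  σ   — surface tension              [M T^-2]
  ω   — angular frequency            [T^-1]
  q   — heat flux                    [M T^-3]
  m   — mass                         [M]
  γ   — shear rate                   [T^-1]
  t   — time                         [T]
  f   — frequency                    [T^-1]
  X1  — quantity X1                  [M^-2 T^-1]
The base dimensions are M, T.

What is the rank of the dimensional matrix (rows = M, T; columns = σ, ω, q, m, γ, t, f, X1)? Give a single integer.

Dimensional matrix (M×T by σ×ω×q×m×γ×t×f×X1):
  M: [ 1  0  1  1  0  0  0 -2]
  T: [-2 -1 -3  0 -1  1 -1 -1]
Echelon form has 2 nonzero rows (pivots: σ,ω)

2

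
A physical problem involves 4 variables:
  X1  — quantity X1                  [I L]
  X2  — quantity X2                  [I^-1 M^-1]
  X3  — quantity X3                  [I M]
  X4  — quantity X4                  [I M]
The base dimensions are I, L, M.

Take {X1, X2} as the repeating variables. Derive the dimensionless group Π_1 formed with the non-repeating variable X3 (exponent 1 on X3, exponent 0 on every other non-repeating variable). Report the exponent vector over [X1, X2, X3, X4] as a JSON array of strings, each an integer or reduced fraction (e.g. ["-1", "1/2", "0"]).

["0", "1", "1", "0"]

Exponent matrix [I,L,M] × [X1,X2,X3,X4]:
  I: [ 1 -1  1  1]
  L: [ 1  0  0  0]
  M: [ 0 -1  1  1]
RREF → pivots at {X1,X2} ⇒ r = 2
Repeat: X1,X2; free: X3,X4
RREF:
  r0: [   1    0    0    0]
  r1: [   0    1   -1   -1]
  r2: [   0    0    0    0]
Fix exponent of X3 at 1, X4 at 0; solve each RREF row for its pivot's exponent:
  r0: exp(X1) + (0)·1 = 0 ⇒ exp(X1) = 0
  r1: exp(X2) + (-1)·1 = 0 ⇒ exp(X2) = 1
Π_1 = X2 · X3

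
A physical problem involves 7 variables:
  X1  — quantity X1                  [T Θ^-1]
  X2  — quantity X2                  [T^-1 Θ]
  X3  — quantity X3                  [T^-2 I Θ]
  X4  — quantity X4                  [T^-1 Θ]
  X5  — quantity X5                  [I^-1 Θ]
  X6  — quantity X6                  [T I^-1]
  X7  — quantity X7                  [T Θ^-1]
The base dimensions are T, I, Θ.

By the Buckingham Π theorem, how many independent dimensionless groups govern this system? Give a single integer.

Write exponents as rows T,I,Θ / cols X1,X2,X3,X4,X5,X6,X7:
  T: [ 1 -1 -2 -1  0  1  1]
  I: [ 0  0  1  0 -1 -1  0]
  Θ: [-1  1  1  1  1  0 -1]
Echelon form has 2 nonzero rows (pivots: X1,X3)
n=7, r=2 ⇒ 5 dimensionless groups

5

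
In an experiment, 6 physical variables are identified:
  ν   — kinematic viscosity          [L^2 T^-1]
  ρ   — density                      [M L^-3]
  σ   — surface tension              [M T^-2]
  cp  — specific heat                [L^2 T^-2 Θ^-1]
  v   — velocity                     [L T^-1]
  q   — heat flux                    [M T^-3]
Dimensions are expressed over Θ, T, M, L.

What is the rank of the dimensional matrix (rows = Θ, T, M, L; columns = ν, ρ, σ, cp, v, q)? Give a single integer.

4

Dimensional matrix (Θ×T×M×L by ν×ρ×σ×cp×v×q):
  Θ: [ 0  0  0 -1  0  0]
  T: [-1  0 -2 -2 -1 -3]
  M: [ 0  1  1  0  0  1]
  L: [ 2 -3  0  2  1  0]
Echelon form has 4 nonzero rows (pivots: ν,ρ,σ,cp)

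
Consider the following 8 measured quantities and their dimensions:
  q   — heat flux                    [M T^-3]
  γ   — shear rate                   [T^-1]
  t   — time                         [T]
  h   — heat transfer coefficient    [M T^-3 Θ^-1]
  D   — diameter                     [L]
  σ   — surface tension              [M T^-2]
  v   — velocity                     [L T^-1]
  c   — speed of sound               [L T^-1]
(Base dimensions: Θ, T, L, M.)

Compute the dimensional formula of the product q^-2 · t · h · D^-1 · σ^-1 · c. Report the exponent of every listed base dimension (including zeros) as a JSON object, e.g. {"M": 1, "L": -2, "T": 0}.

{"Θ": -1, "T": 5, "L": 0, "M": -2}

Dimensional matrix (Θ×T×L×M by q×γ×t×h×D×σ×v×c):
  Θ: [ 0  0  0 -1  0  0  0  0]
  T: [-3 -1  1 -3  0 -2 -1 -1]
  L: [ 0  0  0  0  1  0  1  1]
  M: [ 1  0  0  1  0  1  0  0]
  [Θ]: (-2)·0+(1)·0+(1)·-1+(-1)·0+(-1)·0+(1)·0 = -1
  [T]: (-2)·-3+(1)·1+(1)·-3+(-1)·0+(-1)·-2+(1)·-1 = 5
  [L]: (-2)·0+(1)·0+(1)·0+(-1)·1+(-1)·0+(1)·1 = 0
  [M]: (-2)·1+(1)·0+(1)·1+(-1)·0+(-1)·1+(1)·0 = -2
⇒ Θ^-1 T^5 M^-2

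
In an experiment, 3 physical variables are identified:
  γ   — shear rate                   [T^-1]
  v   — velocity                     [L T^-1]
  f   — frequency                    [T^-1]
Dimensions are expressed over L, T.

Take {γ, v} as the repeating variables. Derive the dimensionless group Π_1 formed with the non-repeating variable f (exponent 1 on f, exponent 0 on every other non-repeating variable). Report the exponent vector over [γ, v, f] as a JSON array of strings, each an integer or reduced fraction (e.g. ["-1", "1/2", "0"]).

["-1", "0", "1"]

Write exponents as rows L,T / cols γ,v,f:
  L: [ 0  1  0]
  T: [-1 -1 -1]
Row reduction gives pivot columns γ,v; rank = 2
Repeat: γ,v; free: f
RREF:
  r0: [   1    0    1]
  r1: [   0    1    0]
Fix exponent of f at 1; solve each RREF row for its pivot's exponent:
  r0: exp(γ) + (1)·1 = 0 ⇒ exp(γ) = -1
  r1: exp(v) + (0)·1 = 0 ⇒ exp(v) = 0
Π_1 = γ^-1 · f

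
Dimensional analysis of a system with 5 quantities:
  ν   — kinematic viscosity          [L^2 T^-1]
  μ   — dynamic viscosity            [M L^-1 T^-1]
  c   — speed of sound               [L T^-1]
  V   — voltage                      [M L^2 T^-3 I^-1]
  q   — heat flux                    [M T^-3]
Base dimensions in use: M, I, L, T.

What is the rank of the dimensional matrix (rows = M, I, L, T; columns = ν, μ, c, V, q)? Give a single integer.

4

Write exponents as rows M,I,L,T / cols ν,μ,c,V,q:
  M: [ 0  1  0  1  1]
  I: [ 0  0  0 -1  0]
  L: [ 2 -1  1  2  0]
  T: [-1 -1 -1 -3 -3]
RREF → pivots at {ν,μ,c,V} ⇒ r = 4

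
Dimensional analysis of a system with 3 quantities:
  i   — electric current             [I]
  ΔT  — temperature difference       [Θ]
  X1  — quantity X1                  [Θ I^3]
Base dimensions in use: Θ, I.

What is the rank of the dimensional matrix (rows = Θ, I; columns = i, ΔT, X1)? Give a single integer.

Exponent matrix [Θ,I] × [i,ΔT,X1]:
  Θ: [ 0  1  1]
  I: [ 1  0  3]
Echelon form has 2 nonzero rows (pivots: i,ΔT)

2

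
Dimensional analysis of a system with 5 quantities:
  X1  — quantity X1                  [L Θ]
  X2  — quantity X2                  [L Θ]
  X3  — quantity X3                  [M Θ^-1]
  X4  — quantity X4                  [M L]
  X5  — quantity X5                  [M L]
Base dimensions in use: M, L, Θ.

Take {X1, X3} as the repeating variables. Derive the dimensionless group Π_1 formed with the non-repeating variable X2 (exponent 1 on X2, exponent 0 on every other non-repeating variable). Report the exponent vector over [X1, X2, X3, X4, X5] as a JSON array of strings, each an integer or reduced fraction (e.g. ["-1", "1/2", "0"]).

Write exponents as rows M,L,Θ / cols X1,X2,X3,X4,X5:
  M: [ 0  0  1  1  1]
  L: [ 1  1  0  1  1]
  Θ: [ 1  1 -1  0  0]
Echelon form has 2 nonzero rows (pivots: X1,X3)
Repeat: X1,X3; free: X2,X4,X5
RREF:
  r0: [   1    1    0    1    1]
  r1: [   0    0    1    1    1]
  r2: [   0    0    0    0    0]
Fix exponent of X2 at 1, X4 at 0, X5 at 0; solve each RREF row for its pivot's exponent:
  r0: exp(X1) + (1)·1 = 0 ⇒ exp(X1) = -1
  r1: exp(X3) + (0)·1 = 0 ⇒ exp(X3) = 0
Π_1 = X1^-1 · X2

["-1", "1", "0", "0", "0"]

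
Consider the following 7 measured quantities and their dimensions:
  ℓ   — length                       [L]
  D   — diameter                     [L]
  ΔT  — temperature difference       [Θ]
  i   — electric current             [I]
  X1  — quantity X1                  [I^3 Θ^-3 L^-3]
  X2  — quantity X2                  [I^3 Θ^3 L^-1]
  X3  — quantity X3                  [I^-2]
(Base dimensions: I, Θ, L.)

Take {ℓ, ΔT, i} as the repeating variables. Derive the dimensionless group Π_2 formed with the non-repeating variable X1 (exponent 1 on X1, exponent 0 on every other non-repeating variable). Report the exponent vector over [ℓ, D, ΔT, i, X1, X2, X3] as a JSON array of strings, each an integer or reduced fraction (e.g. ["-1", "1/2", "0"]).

["3", "0", "3", "-3", "1", "0", "0"]

Write exponents as rows I,Θ,L / cols ℓ,D,ΔT,i,X1,X2,X3:
  I: [ 0  0  0  1  3  3 -2]
  Θ: [ 0  0  1  0 -3  3  0]
  L: [ 1  1  0  0 -3 -1  0]
Echelon form has 3 nonzero rows (pivots: ℓ,ΔT,i)
Pivot set = {ℓ,ΔT,i}, free = {D,X1,X2,X3}
RREF:
  r0: [   1    1    0    0   -3   -1    0]
  r1: [   0    0    1    0   -3    3    0]
  r2: [   0    0    0    1    3    3   -2]
Fix exponent of X1 at 1, D at 0, X2 at 0, X3 at 0; solve each RREF row for its pivot's exponent:
  r0: exp(ℓ) + (-3)·1 = 0 ⇒ exp(ℓ) = 3
  r1: exp(ΔT) + (-3)·1 = 0 ⇒ exp(ΔT) = 3
  r2: exp(i) + (3)·1 = 0 ⇒ exp(i) = -3
Π_2 = ℓ^3 · ΔT^3 · i^-3 · X1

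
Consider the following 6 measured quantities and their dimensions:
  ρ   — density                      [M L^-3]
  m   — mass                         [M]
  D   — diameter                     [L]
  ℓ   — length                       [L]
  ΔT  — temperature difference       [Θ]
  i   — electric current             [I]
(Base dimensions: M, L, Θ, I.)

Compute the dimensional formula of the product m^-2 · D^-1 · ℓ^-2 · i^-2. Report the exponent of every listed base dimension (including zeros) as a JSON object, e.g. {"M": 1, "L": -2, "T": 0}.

{"M": -2, "L": -3, "Θ": 0, "I": -2}

Exponent matrix [M,L,Θ,I] × [ρ,m,D,ℓ,ΔT,i]:
  M: [ 1  1  0  0  0  0]
  L: [-3  0  1  1  0  0]
  Θ: [ 0  0  0  0  1  0]
  I: [ 0  0  0  0  0  1]
  [M]: (-2)·1+(-1)·0+(-2)·0+(-2)·0 = -2
  [L]: (-2)·0+(-1)·1+(-2)·1+(-2)·0 = -3
  [Θ]: (-2)·0+(-1)·0+(-2)·0+(-2)·0 = 0
  [I]: (-2)·0+(-1)·0+(-2)·0+(-2)·1 = -2
⇒ M^-2 L^-3 I^-2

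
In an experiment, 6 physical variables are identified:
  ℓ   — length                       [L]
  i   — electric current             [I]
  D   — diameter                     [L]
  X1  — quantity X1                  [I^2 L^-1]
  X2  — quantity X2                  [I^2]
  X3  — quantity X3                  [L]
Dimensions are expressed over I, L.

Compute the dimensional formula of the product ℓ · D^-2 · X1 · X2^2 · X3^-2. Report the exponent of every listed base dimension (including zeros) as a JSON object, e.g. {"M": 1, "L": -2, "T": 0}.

{"I": 6, "L": -4}

Write exponents as rows I,L / cols ℓ,i,D,X1,X2,X3:
  I: [ 0  1  0  2  2  0]
  L: [ 1  0  1 -1  0  1]
  [I]: (1)·0+(-2)·0+(1)·2+(2)·2+(-2)·0 = 6
  [L]: (1)·1+(-2)·1+(1)·-1+(2)·0+(-2)·1 = -4
⇒ I^6 L^-4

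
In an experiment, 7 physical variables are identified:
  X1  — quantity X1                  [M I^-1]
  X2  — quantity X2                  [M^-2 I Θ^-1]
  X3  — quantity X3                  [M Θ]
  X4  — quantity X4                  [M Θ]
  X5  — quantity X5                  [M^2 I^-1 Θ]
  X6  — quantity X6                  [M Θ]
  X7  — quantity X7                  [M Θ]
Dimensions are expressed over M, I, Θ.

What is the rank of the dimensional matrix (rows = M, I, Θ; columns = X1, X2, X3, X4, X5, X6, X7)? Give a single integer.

Dimensional matrix (M×I×Θ by X1×X2×X3×X4×X5×X6×X7):
  M: [ 1 -2  1  1  2  1  1]
  I: [-1  1  0  0 -1  0  0]
  Θ: [ 0 -1  1  1  1  1  1]
RREF → pivots at {X1,X2} ⇒ r = 2

2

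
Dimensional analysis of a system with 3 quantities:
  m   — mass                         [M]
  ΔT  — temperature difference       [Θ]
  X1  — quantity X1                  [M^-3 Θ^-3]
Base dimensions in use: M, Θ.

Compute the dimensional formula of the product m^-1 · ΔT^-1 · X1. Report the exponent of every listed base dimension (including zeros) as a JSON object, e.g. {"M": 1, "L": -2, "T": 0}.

{"M": -4, "Θ": -4}

Exponent matrix [M,Θ] × [m,ΔT,X1]:
  M: [ 1  0 -3]
  Θ: [ 0  1 -3]
  [M]: (-1)·1+(-1)·0+(1)·-3 = -4
  [Θ]: (-1)·0+(-1)·1+(1)·-3 = -4
⇒ M^-4 Θ^-4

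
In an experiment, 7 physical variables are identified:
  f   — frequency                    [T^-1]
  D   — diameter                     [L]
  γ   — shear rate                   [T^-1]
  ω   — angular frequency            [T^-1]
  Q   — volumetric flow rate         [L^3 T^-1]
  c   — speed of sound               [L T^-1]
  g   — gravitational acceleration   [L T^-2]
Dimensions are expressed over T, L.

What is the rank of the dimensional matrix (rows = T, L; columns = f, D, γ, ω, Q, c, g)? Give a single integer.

2

Dimensional matrix (T×L by f×D×γ×ω×Q×c×g):
  T: [-1  0 -1 -1 -1 -1 -2]
  L: [ 0  1  0  0  3  1  1]
RREF → pivots at {f,D} ⇒ r = 2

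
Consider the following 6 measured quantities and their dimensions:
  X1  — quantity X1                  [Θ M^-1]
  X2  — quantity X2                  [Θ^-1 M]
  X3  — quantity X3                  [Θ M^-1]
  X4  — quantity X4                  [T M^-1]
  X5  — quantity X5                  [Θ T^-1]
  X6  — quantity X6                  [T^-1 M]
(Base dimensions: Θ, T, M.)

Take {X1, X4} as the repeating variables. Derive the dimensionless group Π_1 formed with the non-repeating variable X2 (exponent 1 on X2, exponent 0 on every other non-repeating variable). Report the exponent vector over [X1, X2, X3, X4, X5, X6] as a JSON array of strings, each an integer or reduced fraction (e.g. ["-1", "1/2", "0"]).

["1", "1", "0", "0", "0", "0"]

Write exponents as rows Θ,T,M / cols X1,X2,X3,X4,X5,X6:
  Θ: [ 1 -1  1  0  1  0]
  T: [ 0  0  0  1 -1 -1]
  M: [-1  1 -1 -1  0  1]
Echelon form has 2 nonzero rows (pivots: X1,X4)
Repeat: X1,X4; free: X2,X3,X5,X6
RREF:
  r0: [   1   -1    1    0    1    0]
  r1: [   0    0    0    1   -1   -1]
  r2: [   0    0    0    0    0    0]
Fix exponent of X2 at 1, X3 at 0, X5 at 0, X6 at 0; solve each RREF row for its pivot's exponent:
  r0: exp(X1) + (-1)·1 = 0 ⇒ exp(X1) = 1
  r1: exp(X4) + (0)·1 = 0 ⇒ exp(X4) = 0
Π_1 = X1 · X2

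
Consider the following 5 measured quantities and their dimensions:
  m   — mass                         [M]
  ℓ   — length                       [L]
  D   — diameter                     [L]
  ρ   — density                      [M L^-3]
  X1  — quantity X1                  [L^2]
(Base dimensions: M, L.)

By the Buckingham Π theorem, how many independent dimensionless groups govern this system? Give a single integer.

Dimensional matrix (M×L by m×ℓ×D×ρ×X1):
  M: [ 1  0  0  1  0]
  L: [ 0  1  1 -3  2]
Row reduction gives pivot columns m,ℓ; rank = 2
5 vars − rank 2 = 3 Π groups

3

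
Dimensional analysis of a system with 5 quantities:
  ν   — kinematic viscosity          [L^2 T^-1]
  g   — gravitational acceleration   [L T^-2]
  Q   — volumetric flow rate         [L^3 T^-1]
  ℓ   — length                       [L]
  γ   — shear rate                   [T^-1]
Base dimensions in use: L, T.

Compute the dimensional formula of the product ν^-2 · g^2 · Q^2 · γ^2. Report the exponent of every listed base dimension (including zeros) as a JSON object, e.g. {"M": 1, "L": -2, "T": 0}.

Dimensional matrix (L×T by ν×g×Q×ℓ×γ):
  L: [ 2  1  3  1  0]
  T: [-1 -2 -1  0 -1]
  [L]: (-2)·2+(2)·1+(2)·3+(2)·0 = 4
  [T]: (-2)·-1+(2)·-2+(2)·-1+(2)·-1 = -6
⇒ L^4 T^-6

{"L": 4, "T": -6}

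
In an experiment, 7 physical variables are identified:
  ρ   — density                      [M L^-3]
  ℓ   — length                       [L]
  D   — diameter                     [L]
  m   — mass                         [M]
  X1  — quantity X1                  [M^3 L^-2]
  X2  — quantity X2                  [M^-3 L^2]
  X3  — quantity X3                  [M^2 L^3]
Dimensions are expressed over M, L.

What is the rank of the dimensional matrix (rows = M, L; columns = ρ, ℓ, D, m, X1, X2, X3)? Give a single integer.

2

Write exponents as rows M,L / cols ρ,ℓ,D,m,X1,X2,X3:
  M: [ 1  0  0  1  3 -3  2]
  L: [-3  1  1  0 -2  2  3]
Echelon form has 2 nonzero rows (pivots: ρ,ℓ)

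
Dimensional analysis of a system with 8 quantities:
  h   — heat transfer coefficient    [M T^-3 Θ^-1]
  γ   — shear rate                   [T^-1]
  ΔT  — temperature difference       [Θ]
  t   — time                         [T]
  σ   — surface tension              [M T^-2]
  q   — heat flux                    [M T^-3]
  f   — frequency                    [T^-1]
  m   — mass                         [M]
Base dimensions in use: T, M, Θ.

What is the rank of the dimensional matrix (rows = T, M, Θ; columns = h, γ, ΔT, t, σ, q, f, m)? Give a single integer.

Dimensional matrix (T×M×Θ by h×γ×ΔT×t×σ×q×f×m):
  T: [-3 -1  0  1 -2 -3 -1  0]
  M: [ 1  0  0  0  1  1  0  1]
  Θ: [-1  0  1  0  0  0  0  0]
RREF → pivots at {h,γ,ΔT} ⇒ r = 3

3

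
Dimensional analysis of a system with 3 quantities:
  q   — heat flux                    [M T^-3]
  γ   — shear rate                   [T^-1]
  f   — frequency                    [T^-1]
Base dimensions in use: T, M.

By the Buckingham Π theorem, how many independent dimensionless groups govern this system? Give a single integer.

1

Exponent matrix [T,M] × [q,γ,f]:
  T: [-3 -1 -1]
  M: [ 1  0  0]
Echelon form has 2 nonzero rows (pivots: q,γ)
n=3, r=2 ⇒ 1 dimensionless group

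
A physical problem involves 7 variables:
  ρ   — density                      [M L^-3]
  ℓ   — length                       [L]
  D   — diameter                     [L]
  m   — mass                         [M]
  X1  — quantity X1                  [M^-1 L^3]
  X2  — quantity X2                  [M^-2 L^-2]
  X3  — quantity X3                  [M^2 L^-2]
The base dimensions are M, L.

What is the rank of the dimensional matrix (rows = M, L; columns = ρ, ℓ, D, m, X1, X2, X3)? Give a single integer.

Exponent matrix [M,L] × [ρ,ℓ,D,m,X1,X2,X3]:
  M: [ 1  0  0  1 -1 -2  2]
  L: [-3  1  1  0  3 -2 -2]
Echelon form has 2 nonzero rows (pivots: ρ,ℓ)

2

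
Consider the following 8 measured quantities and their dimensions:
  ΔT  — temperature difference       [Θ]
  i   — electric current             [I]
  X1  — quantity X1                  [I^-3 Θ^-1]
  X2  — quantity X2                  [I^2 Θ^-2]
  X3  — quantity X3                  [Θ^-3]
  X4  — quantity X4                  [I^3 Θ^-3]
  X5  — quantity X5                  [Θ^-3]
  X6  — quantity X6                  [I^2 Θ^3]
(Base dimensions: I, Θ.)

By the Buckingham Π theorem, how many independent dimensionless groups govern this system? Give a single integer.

Dimensional matrix (I×Θ by ΔT×i×X1×X2×X3×X4×X5×X6):
  I: [ 0  1 -3  2  0  3  0  2]
  Θ: [ 1  0 -1 -2 -3 -3 -3  3]
Echelon form has 2 nonzero rows (pivots: ΔT,i)
Π count = n − r = 8 − 2 = 6

6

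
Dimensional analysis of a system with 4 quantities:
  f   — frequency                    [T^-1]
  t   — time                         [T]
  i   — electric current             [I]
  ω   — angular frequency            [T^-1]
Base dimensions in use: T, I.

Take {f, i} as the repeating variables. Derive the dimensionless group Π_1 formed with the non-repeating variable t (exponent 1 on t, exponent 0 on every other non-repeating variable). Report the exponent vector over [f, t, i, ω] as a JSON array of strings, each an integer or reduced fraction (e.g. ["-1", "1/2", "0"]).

Dimensional matrix (T×I by f×t×i×ω):
  T: [-1  1  0 -1]
  I: [ 0  0  1  0]
Echelon form has 2 nonzero rows (pivots: f,i)
Pivot set = {f,i}, free = {t,ω}
RREF:
  r0: [   1   -1    0    1]
  r1: [   0    0    1    0]
Fix exponent of t at 1, ω at 0; solve each RREF row for its pivot's exponent:
  r0: exp(f) + (-1)·1 = 0 ⇒ exp(f) = 1
  r1: exp(i) + (0)·1 = 0 ⇒ exp(i) = 0
Π_1 = f · t

["1", "1", "0", "0"]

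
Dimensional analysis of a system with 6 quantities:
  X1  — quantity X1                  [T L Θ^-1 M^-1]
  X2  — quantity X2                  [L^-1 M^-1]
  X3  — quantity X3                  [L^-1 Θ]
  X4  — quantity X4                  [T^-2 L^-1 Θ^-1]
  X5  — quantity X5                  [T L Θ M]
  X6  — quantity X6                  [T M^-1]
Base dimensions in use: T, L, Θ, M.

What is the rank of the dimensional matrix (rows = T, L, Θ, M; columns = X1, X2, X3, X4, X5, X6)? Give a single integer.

Write exponents as rows T,L,Θ,M / cols X1,X2,X3,X4,X5,X6:
  T: [ 1  0  0 -2  1  1]
  L: [ 1 -1 -1 -1  1  0]
  Θ: [-1  0  1 -1  1  0]
  M: [-1 -1  0  0  1 -1]
Row reduction gives pivot columns X1,X2,X3; rank = 3

3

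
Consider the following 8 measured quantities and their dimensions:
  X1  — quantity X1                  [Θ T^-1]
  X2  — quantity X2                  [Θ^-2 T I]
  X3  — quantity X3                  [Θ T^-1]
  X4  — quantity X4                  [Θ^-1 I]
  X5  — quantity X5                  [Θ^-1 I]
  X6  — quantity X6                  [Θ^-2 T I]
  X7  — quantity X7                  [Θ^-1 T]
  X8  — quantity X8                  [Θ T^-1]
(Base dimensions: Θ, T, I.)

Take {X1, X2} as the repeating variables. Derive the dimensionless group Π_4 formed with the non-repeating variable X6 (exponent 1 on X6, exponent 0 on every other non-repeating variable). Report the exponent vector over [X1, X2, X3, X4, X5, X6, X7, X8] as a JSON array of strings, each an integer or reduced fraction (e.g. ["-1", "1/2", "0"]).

Write exponents as rows Θ,T,I / cols X1,X2,X3,X4,X5,X6,X7,X8:
  Θ: [ 1 -2  1 -1 -1 -2 -1  1]
  T: [-1  1 -1  0  0  1  1 -1]
  I: [ 0  1  0  1  1  1  0  0]
Echelon form has 2 nonzero rows (pivots: X1,X2)
Repeat: X1,X2; free: X3,X4,X5,X6,X7,X8
RREF:
  r0: [   1    0    1    1    1    0   -1    1]
  r1: [   0    1    0    1    1    1    0    0]
  r2: [   0    0    0    0    0    0    0    0]
Fix exponent of X6 at 1, X3 at 0, X4 at 0, X5 at 0, X7 at 0, X8 at 0; solve each RREF row for its pivot's exponent:
  r0: exp(X1) + (0)·1 = 0 ⇒ exp(X1) = 0
  r1: exp(X2) + (1)·1 = 0 ⇒ exp(X2) = -1
Π_4 = X2^-1 · X6

["0", "-1", "0", "0", "0", "1", "0", "0"]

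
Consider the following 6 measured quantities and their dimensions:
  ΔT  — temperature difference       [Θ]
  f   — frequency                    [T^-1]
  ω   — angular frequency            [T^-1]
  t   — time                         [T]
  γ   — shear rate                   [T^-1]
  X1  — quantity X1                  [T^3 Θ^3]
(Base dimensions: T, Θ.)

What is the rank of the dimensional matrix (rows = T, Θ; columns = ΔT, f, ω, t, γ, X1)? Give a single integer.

2

Exponent matrix [T,Θ] × [ΔT,f,ω,t,γ,X1]:
  T: [ 0 -1 -1  1 -1  3]
  Θ: [ 1  0  0  0  0  3]
Row reduction gives pivot columns ΔT,f; rank = 2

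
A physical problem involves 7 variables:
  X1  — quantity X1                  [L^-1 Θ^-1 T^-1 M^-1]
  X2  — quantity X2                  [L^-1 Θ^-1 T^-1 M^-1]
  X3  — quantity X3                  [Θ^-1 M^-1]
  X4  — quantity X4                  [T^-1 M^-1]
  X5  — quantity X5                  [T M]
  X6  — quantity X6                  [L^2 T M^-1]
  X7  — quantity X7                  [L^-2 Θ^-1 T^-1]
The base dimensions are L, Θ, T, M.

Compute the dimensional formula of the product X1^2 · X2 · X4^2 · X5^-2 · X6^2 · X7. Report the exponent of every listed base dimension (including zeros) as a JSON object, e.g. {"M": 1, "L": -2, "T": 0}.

Exponent matrix [L,Θ,T,M] × [X1,X2,X3,X4,X5,X6,X7]:
  L: [-1 -1  0  0  0  2 -2]
  Θ: [-1 -1 -1  0  0  0 -1]
  T: [-1 -1  0 -1  1  1 -1]
  M: [-1 -1 -1 -1  1 -1  0]
  [L]: (2)·-1+(1)·-1+(2)·0+(-2)·0+(2)·2+(1)·-2 = -1
  [Θ]: (2)·-1+(1)·-1+(2)·0+(-2)·0+(2)·0+(1)·-1 = -4
  [T]: (2)·-1+(1)·-1+(2)·-1+(-2)·1+(2)·1+(1)·-1 = -6
  [M]: (2)·-1+(1)·-1+(2)·-1+(-2)·1+(2)·-1+(1)·0 = -9
⇒ L^-1 Θ^-4 T^-6 M^-9

{"L": -1, "Θ": -4, "T": -6, "M": -9}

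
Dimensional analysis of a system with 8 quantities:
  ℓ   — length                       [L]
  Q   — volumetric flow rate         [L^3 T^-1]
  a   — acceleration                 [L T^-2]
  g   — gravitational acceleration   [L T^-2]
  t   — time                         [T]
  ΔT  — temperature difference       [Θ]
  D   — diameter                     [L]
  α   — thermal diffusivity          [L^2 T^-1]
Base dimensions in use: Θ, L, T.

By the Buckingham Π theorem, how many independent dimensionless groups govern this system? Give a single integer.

5

Dimensional matrix (Θ×L×T by ℓ×Q×a×g×t×ΔT×D×α):
  Θ: [ 0  0  0  0  0  1  0  0]
  L: [ 1  3  1  1  0  0  1  2]
  T: [ 0 -1 -2 -2  1  0  0 -1]
RREF → pivots at {ℓ,Q,ΔT} ⇒ r = 3
n=8, r=3 ⇒ 5 dimensionless groups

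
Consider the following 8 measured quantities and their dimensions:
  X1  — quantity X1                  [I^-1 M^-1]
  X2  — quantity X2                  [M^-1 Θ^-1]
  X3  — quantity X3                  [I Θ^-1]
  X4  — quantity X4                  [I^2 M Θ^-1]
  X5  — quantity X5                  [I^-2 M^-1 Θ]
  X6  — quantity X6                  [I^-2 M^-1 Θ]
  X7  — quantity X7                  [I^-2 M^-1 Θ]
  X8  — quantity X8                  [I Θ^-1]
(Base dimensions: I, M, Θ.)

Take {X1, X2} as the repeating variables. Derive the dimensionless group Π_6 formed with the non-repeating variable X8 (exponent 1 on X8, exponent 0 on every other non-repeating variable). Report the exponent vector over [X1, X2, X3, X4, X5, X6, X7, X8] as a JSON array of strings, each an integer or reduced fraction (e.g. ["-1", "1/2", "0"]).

["1", "-1", "0", "0", "0", "0", "0", "1"]

Write exponents as rows I,M,Θ / cols X1,X2,X3,X4,X5,X6,X7,X8:
  I: [-1  0  1  2 -2 -2 -2  1]
  M: [-1 -1  0  1 -1 -1 -1  0]
  Θ: [ 0 -1 -1 -1  1  1  1 -1]
RREF → pivots at {X1,X2} ⇒ r = 2
Repeat: X1,X2; free: X3,X4,X5,X6,X7,X8
RREF:
  r0: [   1    0   -1   -2    2    2    2   -1]
  r1: [   0    1    1    1   -1   -1   -1    1]
  r2: [   0    0    0    0    0    0    0    0]
Fix exponent of X8 at 1, X3 at 0, X4 at 0, X5 at 0, X6 at 0, X7 at 0; solve each RREF row for its pivot's exponent:
  r0: exp(X1) + (-1)·1 = 0 ⇒ exp(X1) = 1
  r1: exp(X2) + (1)·1 = 0 ⇒ exp(X2) = -1
Π_6 = X1 · X2^-1 · X8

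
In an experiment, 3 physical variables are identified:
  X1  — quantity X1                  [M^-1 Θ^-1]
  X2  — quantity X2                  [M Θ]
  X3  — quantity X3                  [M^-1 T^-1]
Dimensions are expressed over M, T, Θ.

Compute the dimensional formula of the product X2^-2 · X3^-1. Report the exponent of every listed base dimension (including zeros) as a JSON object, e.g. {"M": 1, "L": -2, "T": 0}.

Exponent matrix [M,T,Θ] × [X1,X2,X3]:
  M: [-1  1 -1]
  T: [ 0  0 -1]
  Θ: [-1  1  0]
  [M]: (-2)·1+(-1)·-1 = -1
  [T]: (-2)·0+(-1)·-1 = 1
  [Θ]: (-2)·1+(-1)·0 = -2
⇒ M^-1 T Θ^-2

{"M": -1, "T": 1, "Θ": -2}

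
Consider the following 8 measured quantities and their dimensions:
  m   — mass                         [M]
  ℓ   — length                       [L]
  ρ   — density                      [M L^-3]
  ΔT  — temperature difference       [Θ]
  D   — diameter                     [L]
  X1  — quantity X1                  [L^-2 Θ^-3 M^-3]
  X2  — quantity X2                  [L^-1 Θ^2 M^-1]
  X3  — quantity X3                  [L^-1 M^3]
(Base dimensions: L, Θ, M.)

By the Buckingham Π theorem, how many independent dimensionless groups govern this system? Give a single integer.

Dimensional matrix (L×Θ×M by m×ℓ×ρ×ΔT×D×X1×X2×X3):
  L: [ 0  1 -3  0  1 -2 -1 -1]
  Θ: [ 0  0  0  1  0 -3  2  0]
  M: [ 1  0  1  0  0 -3 -1  3]
Row reduction gives pivot columns m,ℓ,ΔT; rank = 3
8 vars − rank 3 = 5 Π groups

5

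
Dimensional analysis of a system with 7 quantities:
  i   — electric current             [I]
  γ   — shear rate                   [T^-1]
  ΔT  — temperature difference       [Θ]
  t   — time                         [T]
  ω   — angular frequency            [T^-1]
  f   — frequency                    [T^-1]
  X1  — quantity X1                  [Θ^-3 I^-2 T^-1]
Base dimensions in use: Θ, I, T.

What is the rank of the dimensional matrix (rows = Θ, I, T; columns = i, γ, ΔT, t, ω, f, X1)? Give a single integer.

3

Exponent matrix [Θ,I,T] × [i,γ,ΔT,t,ω,f,X1]:
  Θ: [ 0  0  1  0  0  0 -3]
  I: [ 1  0  0  0  0  0 -2]
  T: [ 0 -1  0  1 -1 -1 -1]
RREF → pivots at {i,γ,ΔT} ⇒ r = 3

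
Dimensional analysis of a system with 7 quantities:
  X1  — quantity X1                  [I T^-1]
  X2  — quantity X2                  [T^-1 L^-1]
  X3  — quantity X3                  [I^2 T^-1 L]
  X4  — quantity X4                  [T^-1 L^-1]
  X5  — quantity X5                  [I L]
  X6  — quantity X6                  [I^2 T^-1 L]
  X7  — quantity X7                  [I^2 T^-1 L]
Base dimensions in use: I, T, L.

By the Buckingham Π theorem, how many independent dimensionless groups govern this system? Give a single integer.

Write exponents as rows I,T,L / cols X1,X2,X3,X4,X5,X6,X7:
  I: [ 1  0  2  0  1  2  2]
  T: [-1 -1 -1 -1  0 -1 -1]
  L: [ 0 -1  1 -1  1  1  1]
Echelon form has 2 nonzero rows (pivots: X1,X2)
Π count = n − r = 7 − 2 = 5

5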